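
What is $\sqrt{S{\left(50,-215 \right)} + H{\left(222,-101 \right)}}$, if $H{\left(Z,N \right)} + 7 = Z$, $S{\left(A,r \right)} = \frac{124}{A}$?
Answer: $\frac{\sqrt{5437}}{5} \approx 14.747$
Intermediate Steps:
$H{\left(Z,N \right)} = -7 + Z$
$\sqrt{S{\left(50,-215 \right)} + H{\left(222,-101 \right)}} = \sqrt{\frac{124}{50} + \left(-7 + 222\right)} = \sqrt{124 \cdot \frac{1}{50} + 215} = \sqrt{\frac{62}{25} + 215} = \sqrt{\frac{5437}{25}} = \frac{\sqrt{5437}}{5}$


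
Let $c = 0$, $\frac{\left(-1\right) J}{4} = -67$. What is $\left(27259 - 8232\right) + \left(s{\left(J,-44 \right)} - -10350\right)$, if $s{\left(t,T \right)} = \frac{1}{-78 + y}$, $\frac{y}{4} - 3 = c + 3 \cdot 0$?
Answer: $\frac{1938881}{66} \approx 29377.0$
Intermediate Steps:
$J = 268$ ($J = \left(-4\right) \left(-67\right) = 268$)
$y = 12$ ($y = 12 + 4 \left(0 + 3 \cdot 0\right) = 12 + 4 \left(0 + 0\right) = 12 + 4 \cdot 0 = 12 + 0 = 12$)
$s{\left(t,T \right)} = - \frac{1}{66}$ ($s{\left(t,T \right)} = \frac{1}{-78 + 12} = \frac{1}{-66} = - \frac{1}{66}$)
$\left(27259 - 8232\right) + \left(s{\left(J,-44 \right)} - -10350\right) = \left(27259 - 8232\right) - - \frac{683099}{66} = 19027 + \left(- \frac{1}{66} + 10350\right) = 19027 + \frac{683099}{66} = \frac{1938881}{66}$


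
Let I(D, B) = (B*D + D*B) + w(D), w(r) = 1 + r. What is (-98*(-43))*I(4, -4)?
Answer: -113778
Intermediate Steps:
I(D, B) = 1 + D + 2*B*D (I(D, B) = (B*D + D*B) + (1 + D) = (B*D + B*D) + (1 + D) = 2*B*D + (1 + D) = 1 + D + 2*B*D)
(-98*(-43))*I(4, -4) = (-98*(-43))*(1 + 4 + 2*(-4)*4) = 4214*(1 + 4 - 32) = 4214*(-27) = -113778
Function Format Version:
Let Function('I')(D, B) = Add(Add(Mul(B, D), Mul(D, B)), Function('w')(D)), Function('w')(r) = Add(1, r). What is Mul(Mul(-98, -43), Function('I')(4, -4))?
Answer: -113778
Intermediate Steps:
Function('I')(D, B) = Add(1, D, Mul(2, B, D)) (Function('I')(D, B) = Add(Add(Mul(B, D), Mul(D, B)), Add(1, D)) = Add(Add(Mul(B, D), Mul(B, D)), Add(1, D)) = Add(Mul(2, B, D), Add(1, D)) = Add(1, D, Mul(2, B, D)))
Mul(Mul(-98, -43), Function('I')(4, -4)) = Mul(Mul(-98, -43), Add(1, 4, Mul(2, -4, 4))) = Mul(4214, Add(1, 4, -32)) = Mul(4214, -27) = -113778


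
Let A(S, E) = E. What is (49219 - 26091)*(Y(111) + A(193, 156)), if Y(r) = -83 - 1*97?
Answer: -555072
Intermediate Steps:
Y(r) = -180 (Y(r) = -83 - 97 = -180)
(49219 - 26091)*(Y(111) + A(193, 156)) = (49219 - 26091)*(-180 + 156) = 23128*(-24) = -555072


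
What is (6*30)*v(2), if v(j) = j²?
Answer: 720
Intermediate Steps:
(6*30)*v(2) = (6*30)*2² = 180*4 = 720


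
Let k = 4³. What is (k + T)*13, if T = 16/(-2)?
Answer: 728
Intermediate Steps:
k = 64
T = -8 (T = 16*(-½) = -8)
(k + T)*13 = (64 - 8)*13 = 56*13 = 728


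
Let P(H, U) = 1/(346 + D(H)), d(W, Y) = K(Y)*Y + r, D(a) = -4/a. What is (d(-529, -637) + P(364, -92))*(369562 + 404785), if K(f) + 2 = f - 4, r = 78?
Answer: 9987859457052932/31485 ≈ 3.1723e+11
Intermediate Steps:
K(f) = -6 + f (K(f) = -2 + (f - 4) = -2 + (-4 + f) = -6 + f)
d(W, Y) = 78 + Y*(-6 + Y) (d(W, Y) = (-6 + Y)*Y + 78 = Y*(-6 + Y) + 78 = 78 + Y*(-6 + Y))
P(H, U) = 1/(346 - 4/H)
(d(-529, -637) + P(364, -92))*(369562 + 404785) = ((78 - 637*(-6 - 637)) + (½)*364/(-2 + 173*364))*(369562 + 404785) = ((78 - 637*(-643)) + (½)*364/(-2 + 62972))*774347 = ((78 + 409591) + (½)*364/62970)*774347 = (409669 + (½)*364*(1/62970))*774347 = (409669 + 91/31485)*774347 = (12898428556/31485)*774347 = 9987859457052932/31485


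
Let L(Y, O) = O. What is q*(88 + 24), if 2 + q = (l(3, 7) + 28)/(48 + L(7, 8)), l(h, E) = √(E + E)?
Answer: -168 + 2*√14 ≈ -160.52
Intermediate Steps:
l(h, E) = √2*√E (l(h, E) = √(2*E) = √2*√E)
q = -3/2 + √14/56 (q = -2 + (√2*√7 + 28)/(48 + 8) = -2 + (√14 + 28)/56 = -2 + (28 + √14)*(1/56) = -2 + (½ + √14/56) = -3/2 + √14/56 ≈ -1.4332)
q*(88 + 24) = (-3/2 + √14/56)*(88 + 24) = (-3/2 + √14/56)*112 = -168 + 2*√14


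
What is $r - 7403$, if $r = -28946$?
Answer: $-36349$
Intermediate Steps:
$r - 7403 = -28946 - 7403 = -36349$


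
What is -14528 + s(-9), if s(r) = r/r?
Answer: -14527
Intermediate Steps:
s(r) = 1
-14528 + s(-9) = -14528 + 1 = -14527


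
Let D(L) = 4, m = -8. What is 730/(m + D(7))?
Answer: -365/2 ≈ -182.50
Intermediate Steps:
730/(m + D(7)) = 730/(-8 + 4) = 730/(-4) = -¼*730 = -365/2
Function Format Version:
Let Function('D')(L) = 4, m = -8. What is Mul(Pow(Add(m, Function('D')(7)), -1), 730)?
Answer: Rational(-365, 2) ≈ -182.50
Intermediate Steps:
Mul(Pow(Add(m, Function('D')(7)), -1), 730) = Mul(Pow(Add(-8, 4), -1), 730) = Mul(Pow(-4, -1), 730) = Mul(Rational(-1, 4), 730) = Rational(-365, 2)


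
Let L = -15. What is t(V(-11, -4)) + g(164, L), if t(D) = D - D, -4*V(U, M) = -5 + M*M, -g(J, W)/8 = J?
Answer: -1312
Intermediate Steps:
g(J, W) = -8*J
V(U, M) = 5/4 - M²/4 (V(U, M) = -(-5 + M*M)/4 = -(-5 + M²)/4 = 5/4 - M²/4)
t(D) = 0
t(V(-11, -4)) + g(164, L) = 0 - 8*164 = 0 - 1312 = -1312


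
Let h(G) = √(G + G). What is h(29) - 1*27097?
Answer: -27097 + √58 ≈ -27089.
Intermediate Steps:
h(G) = √2*√G (h(G) = √(2*G) = √2*√G)
h(29) - 1*27097 = √2*√29 - 1*27097 = √58 - 27097 = -27097 + √58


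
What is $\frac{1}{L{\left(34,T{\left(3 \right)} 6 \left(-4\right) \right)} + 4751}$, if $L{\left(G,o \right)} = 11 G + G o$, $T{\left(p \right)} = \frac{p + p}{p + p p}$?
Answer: $\frac{1}{4717} \approx 0.000212$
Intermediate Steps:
$T{\left(p \right)} = \frac{2 p}{p + p^{2}}$
$\frac{1}{L{\left(34,T{\left(3 \right)} 6 \left(-4\right) \right)} + 4751} = \frac{1}{34 \left(11 + \frac{2}{1 + 3} \cdot 6 \left(-4\right)\right) + 4751} = \frac{1}{34 \left(11 + \frac{2}{4} \cdot 6 \left(-4\right)\right) + 4751} = \frac{1}{34 \left(11 + 2 \cdot \frac{1}{4} \cdot 6 \left(-4\right)\right) + 4751} = \frac{1}{34 \left(11 + \frac{1}{2} \cdot 6 \left(-4\right)\right) + 4751} = \frac{1}{34 \left(11 + 3 \left(-4\right)\right) + 4751} = \frac{1}{34 \left(11 - 12\right) + 4751} = \frac{1}{34 \left(-1\right) + 4751} = \frac{1}{-34 + 4751} = \frac{1}{4717}$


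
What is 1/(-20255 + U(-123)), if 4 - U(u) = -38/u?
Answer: -123/2490911 ≈ -4.9380e-5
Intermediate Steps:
U(u) = 4 + 38/u (U(u) = 4 - (-38)/u = 4 + 38/u)
1/(-20255 + U(-123)) = 1/(-20255 + (4 + 38/(-123))) = 1/(-20255 + (4 + 38*(-1/123))) = 1/(-20255 + (4 - 38/123)) = 1/(-20255 + 454/123) = 1/(-2490911/123) = -123/2490911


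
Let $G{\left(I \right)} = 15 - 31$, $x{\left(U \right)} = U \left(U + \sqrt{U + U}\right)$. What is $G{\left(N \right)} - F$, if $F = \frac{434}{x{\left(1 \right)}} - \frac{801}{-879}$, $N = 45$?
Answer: $\frac{122207}{293} - 434 \sqrt{2} \approx -196.68$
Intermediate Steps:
$x{\left(U \right)} = U \left(U + \sqrt{2} \sqrt{U}\right)$ ($x{\left(U \right)} = U \left(U + \sqrt{2 U}\right) = U \left(U + \sqrt{2} \sqrt{U}\right)$)
$F = \frac{267}{293} + \frac{434}{1 + \sqrt{2}}$ ($F = \frac{434}{1^{2} + \sqrt{2} \cdot 1^{\frac{3}{2}}} - \frac{801}{-879} = \frac{434}{1 + \sqrt{2} \cdot 1} - - \frac{267}{293} = \frac{434}{1 + \sqrt{2}} + \frac{267}{293} = \frac{267}{293} + \frac{434}{1 + \sqrt{2}} \approx 180.68$)
$G{\left(I \right)} = -16$ ($G{\left(I \right)} = 15 - 31 = -16$)
$G{\left(N \right)} - F = -16 - \left(- \frac{126895}{293} + 434 \sqrt{2}\right) = -16 + \left(\frac{126895}{293} - 434 \sqrt{2}\right) = \frac{122207}{293} - 434 \sqrt{2}$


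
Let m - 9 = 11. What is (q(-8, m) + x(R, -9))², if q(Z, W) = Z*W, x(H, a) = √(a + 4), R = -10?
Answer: (160 - I*√5)² ≈ 25595.0 - 715.54*I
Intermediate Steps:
m = 20 (m = 9 + 11 = 20)
x(H, a) = √(4 + a)
q(Z, W) = W*Z
(q(-8, m) + x(R, -9))² = (20*(-8) + √(4 - 9))² = (-160 + √(-5))² = (-160 + I*√5)²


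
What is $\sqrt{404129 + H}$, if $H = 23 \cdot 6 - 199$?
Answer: $2 \sqrt{101017} \approx 635.66$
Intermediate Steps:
$H = -61$ ($H = 138 - 199 = -61$)
$\sqrt{404129 + H} = \sqrt{404129 - 61} = \sqrt{404068} = 2 \sqrt{101017}$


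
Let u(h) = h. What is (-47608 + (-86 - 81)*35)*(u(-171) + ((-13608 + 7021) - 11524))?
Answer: 977227746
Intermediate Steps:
(-47608 + (-86 - 81)*35)*(u(-171) + ((-13608 + 7021) - 11524)) = (-47608 + (-86 - 81)*35)*(-171 + ((-13608 + 7021) - 11524)) = (-47608 - 167*35)*(-171 + (-6587 - 11524)) = (-47608 - 5845)*(-171 - 18111) = -53453*(-18282) = 977227746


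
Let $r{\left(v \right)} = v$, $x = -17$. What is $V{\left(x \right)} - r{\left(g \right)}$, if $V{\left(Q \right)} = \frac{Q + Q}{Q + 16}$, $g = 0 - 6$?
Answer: $40$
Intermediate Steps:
$g = -6$ ($g = 0 - 6 = -6$)
$V{\left(Q \right)} = \frac{2 Q}{16 + Q}$
$V{\left(x \right)} - r{\left(g \right)} = 2 \left(-17\right) \frac{1}{16 - 17} - -6 = 2 \left(-17\right) \frac{1}{-1} + 6 = 2 \left(-17\right) \left(-1\right) + 6 = 34 + 6 = 40$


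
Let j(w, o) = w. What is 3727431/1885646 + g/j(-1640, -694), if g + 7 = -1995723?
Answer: 188467663921/154622972 ≈ 1218.9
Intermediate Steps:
g = -1995730 (g = -7 - 1995723 = -1995730)
3727431/1885646 + g/j(-1640, -694) = 3727431/1885646 - 1995730/(-1640) = 3727431*(1/1885646) - 1995730*(-1/1640) = 3727431/1885646 + 199573/164 = 188467663921/154622972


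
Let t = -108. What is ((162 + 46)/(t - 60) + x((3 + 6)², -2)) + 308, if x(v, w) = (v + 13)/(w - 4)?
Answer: 6113/21 ≈ 291.10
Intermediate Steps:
x(v, w) = (13 + v)/(-4 + w)
((162 + 46)/(t - 60) + x((3 + 6)², -2)) + 308 = ((162 + 46)/(-108 - 60) + (13 + (3 + 6)²)/(-4 - 2)) + 308 = (208/(-168) + (13 + 9²)/(-6)) + 308 = (208*(-1/168) - (13 + 81)/6) + 308 = (-26/21 - ⅙*94) + 308 = (-26/21 - 47/3) + 308 = -355/21 + 308 = 6113/21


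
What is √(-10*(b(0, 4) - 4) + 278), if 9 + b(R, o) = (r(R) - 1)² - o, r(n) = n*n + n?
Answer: √438 ≈ 20.928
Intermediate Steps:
r(n) = n + n² (r(n) = n² + n = n + n²)
b(R, o) = -9 + (-1 + R*(1 + R))² - o (b(R, o) = -9 + ((R*(1 + R) - 1)² - o) = -9 + ((-1 + R*(1 + R))² - o) = -9 + (-1 + R*(1 + R))² - o)
√(-10*(b(0, 4) - 4) + 278) = √(-10*((-9 + (-1 + 0*(1 + 0))² - 1*4) - 4) + 278) = √(-10*((-9 + (-1 + 0*1)² - 4) - 4) + 278) = √(-10*((-9 + (-1 + 0)² - 4) - 4) + 278) = √(-10*((-9 + (-1)² - 4) - 4) + 278) = √(-10*((-9 + 1 - 4) - 4) + 278) = √(-10*(-12 - 4) + 278) = √(-10*(-16) + 278) = √(160 + 278) = √438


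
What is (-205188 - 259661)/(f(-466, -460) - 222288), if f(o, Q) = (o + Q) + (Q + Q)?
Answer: 464849/224134 ≈ 2.0740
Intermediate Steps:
f(o, Q) = o + 3*Q (f(o, Q) = (Q + o) + 2*Q = o + 3*Q)
(-205188 - 259661)/(f(-466, -460) - 222288) = (-205188 - 259661)/((-466 + 3*(-460)) - 222288) = -464849/((-466 - 1380) - 222288) = -464849/(-1846 - 222288) = -464849/(-224134) = -464849*(-1/224134) = 464849/224134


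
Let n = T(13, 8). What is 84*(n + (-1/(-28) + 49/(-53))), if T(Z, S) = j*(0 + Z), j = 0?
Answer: -3957/53 ≈ -74.660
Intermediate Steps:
T(Z, S) = 0 (T(Z, S) = 0*(0 + Z) = 0*Z = 0)
n = 0
84*(n + (-1/(-28) + 49/(-53))) = 84*(0 + (-1/(-28) + 49/(-53))) = 84*(0 + (-1*(-1/28) + 49*(-1/53))) = 84*(0 + (1/28 - 49/53)) = 84*(0 - 1319/1484) = 84*(-1319/1484) = -3957/53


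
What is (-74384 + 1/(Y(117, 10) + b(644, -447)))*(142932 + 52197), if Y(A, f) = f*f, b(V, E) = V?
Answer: -3599589867885/248 ≈ -1.4514e+10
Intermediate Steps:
Y(A, f) = f²
(-74384 + 1/(Y(117, 10) + b(644, -447)))*(142932 + 52197) = (-74384 + 1/(10² + 644))*(142932 + 52197) = (-74384 + 1/(100 + 644))*195129 = (-74384 + 1/744)*195129 = -55341695/744*195129 = -3599589867885/248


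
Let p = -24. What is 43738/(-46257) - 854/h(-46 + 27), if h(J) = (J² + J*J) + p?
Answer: -35016301/16143693 ≈ -2.1690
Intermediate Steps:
h(J) = -24 + 2*J² (h(J) = (J² + J*J) - 24 = (J² + J²) - 24 = 2*J² - 24 = -24 + 2*J²)
43738/(-46257) - 854/h(-46 + 27) = 43738/(-46257) - 854/(-24 + 2*(-46 + 27)²) = 43738*(-1/46257) - 854/(-24 + 2*(-19)²) = -43738/46257 - 854/(-24 + 2*361) = -43738/46257 - 854/(-24 + 722) = -43738/46257 - 854/698 = -43738/46257 - 854*1/698 = -43738/46257 - 427/349 = -35016301/16143693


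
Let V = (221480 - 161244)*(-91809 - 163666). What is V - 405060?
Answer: -15389197160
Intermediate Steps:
V = -15388792100 (V = 60236*(-255475) = -15388792100)
V - 405060 = -15388792100 - 405060 = -15389197160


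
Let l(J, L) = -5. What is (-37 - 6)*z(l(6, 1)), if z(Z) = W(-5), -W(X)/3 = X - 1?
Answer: -774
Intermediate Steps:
W(X) = 3 - 3*X (W(X) = -3*(X - 1) = -3*(-1 + X) = 3 - 3*X)
z(Z) = 18 (z(Z) = 3 - 3*(-5) = 3 + 15 = 18)
(-37 - 6)*z(l(6, 1)) = (-37 - 6)*18 = -43*18 = -774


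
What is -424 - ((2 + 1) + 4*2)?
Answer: -435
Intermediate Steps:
-424 - ((2 + 1) + 4*2) = -424 - (3 + 8) = -424 - 1*11 = -424 - 11 = -435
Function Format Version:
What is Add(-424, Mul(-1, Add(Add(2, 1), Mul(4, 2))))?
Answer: -435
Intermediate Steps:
Add(-424, Mul(-1, Add(Add(2, 1), Mul(4, 2)))) = Add(-424, Mul(-1, Add(3, 8))) = Add(-424, Mul(-1, 11)) = Add(-424, -11) = -435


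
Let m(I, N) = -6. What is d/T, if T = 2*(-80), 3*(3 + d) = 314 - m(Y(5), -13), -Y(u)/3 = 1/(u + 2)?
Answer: -311/480 ≈ -0.64792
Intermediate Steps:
Y(u) = -3/(2 + u) (Y(u) = -3/(u + 2) = -3/(2 + u))
d = 311/3 (d = -3 + (314 - 1*(-6))/3 = -3 + (314 + 6)/3 = -3 + (⅓)*320 = -3 + 320/3 = 311/3 ≈ 103.67)
T = -160
d/T = (311/3)/(-160) = (311/3)*(-1/160) = -311/480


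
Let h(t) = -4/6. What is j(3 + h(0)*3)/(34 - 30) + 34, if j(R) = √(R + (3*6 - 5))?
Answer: 34 + √14/4 ≈ 34.935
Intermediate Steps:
h(t) = -⅔ (h(t) = -4*⅙ = -⅔)
j(R) = √(13 + R) (j(R) = √(R + (18 - 5)) = √(R + 13) = √(13 + R))
j(3 + h(0)*3)/(34 - 30) + 34 = √(13 + (3 - ⅔*3))/(34 - 30) + 34 = √(13 + (3 - 2))/4 + 34 = √(13 + 1)*(¼) + 34 = √14*(¼) + 34 = √14/4 + 34 = 34 + √14/4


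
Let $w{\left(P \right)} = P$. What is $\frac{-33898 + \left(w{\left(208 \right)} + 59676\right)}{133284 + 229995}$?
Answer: $\frac{8662}{121093} \approx 0.071532$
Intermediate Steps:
$\frac{-33898 + \left(w{\left(208 \right)} + 59676\right)}{133284 + 229995} = \frac{-33898 + \left(208 + 59676\right)}{133284 + 229995} = \frac{-33898 + 59884}{363279} = 25986 \cdot \frac{1}{363279} = \frac{8662}{121093}$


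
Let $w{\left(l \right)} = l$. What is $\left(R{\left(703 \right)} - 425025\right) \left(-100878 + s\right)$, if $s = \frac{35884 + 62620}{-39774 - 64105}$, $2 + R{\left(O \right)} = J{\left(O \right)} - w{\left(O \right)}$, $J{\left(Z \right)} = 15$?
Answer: $\frac{4461154444100190}{103879} \approx 4.2946 \cdot 10^{10}$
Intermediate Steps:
$R{\left(O \right)} = 13 - O$ ($R{\left(O \right)} = -2 - \left(-15 + O\right) = 13 - O$)
$s = - \frac{98504}{103879}$ ($s = \frac{98504}{-103879} = 98504 \left(- \frac{1}{103879}\right) = - \frac{98504}{103879} \approx -0.94826$)
$\left(R{\left(703 \right)} - 425025\right) \left(-100878 + s\right) = \left(\left(13 - 703\right) - 425025\right) \left(-100878 - \frac{98504}{103879}\right) = \left(\left(13 - 703\right) - 425025\right) \left(- \frac{10479204266}{103879}\right) = \left(-690 - 425025\right) \left(- \frac{10479204266}{103879}\right) = \left(-425715\right) \left(- \frac{10479204266}{103879}\right) = \frac{4461154444100190}{103879}$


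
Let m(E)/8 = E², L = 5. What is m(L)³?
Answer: 8000000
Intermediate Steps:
m(E) = 8*E²
m(L)³ = (8*5²)³ = (8*25)³ = 200³ = 8000000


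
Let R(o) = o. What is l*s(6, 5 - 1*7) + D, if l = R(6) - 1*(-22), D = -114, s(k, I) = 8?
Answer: 110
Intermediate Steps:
l = 28 (l = 6 - 1*(-22) = 6 + 22 = 28)
l*s(6, 5 - 1*7) + D = 28*8 - 114 = 224 - 114 = 110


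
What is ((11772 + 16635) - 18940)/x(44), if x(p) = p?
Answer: 9467/44 ≈ 215.16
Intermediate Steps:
((11772 + 16635) - 18940)/x(44) = ((11772 + 16635) - 18940)/44 = (28407 - 18940)*(1/44) = 9467*(1/44) = 9467/44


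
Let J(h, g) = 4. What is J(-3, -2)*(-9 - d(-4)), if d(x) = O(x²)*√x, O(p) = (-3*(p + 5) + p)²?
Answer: -36 - 17672*I ≈ -36.0 - 17672.0*I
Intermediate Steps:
O(p) = (-15 - 2*p)² (O(p) = (-3*(5 + p) + p)² = ((-15 - 3*p) + p)² = (-15 - 2*p)²)
d(x) = √x*(15 + 2*x²)² (d(x) = (15 + 2*x²)²*√x = √x*(15 + 2*x²)²)
J(-3, -2)*(-9 - d(-4)) = 4*(-9 - √(-4)*(15 + 2*(-4)²)²) = 4*(-9 - 2*I*(15 + 2*16)²) = 4*(-9 - 2*I*(15 + 32)²) = 4*(-9 - 2*I*47²) = 4*(-9 - 2*I*2209) = 4*(-9 - 4418*I) = -36 - 17672*I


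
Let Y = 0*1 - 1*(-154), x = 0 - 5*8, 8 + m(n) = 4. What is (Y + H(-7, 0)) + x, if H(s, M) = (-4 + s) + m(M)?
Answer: 99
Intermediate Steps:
m(n) = -4 (m(n) = -8 + 4 = -4)
H(s, M) = -8 + s (H(s, M) = (-4 + s) - 4 = -8 + s)
x = -40 (x = 0 - 40 = -40)
Y = 154 (Y = 0 + 154 = 154)
(Y + H(-7, 0)) + x = (154 + (-8 - 7)) - 40 = (154 - 15) - 40 = 139 - 40 = 99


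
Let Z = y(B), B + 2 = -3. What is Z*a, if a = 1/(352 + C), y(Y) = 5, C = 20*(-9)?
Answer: 5/172 ≈ 0.029070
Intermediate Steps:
C = -180
B = -5 (B = -2 - 3 = -5)
Z = 5
a = 1/172 (a = 1/(352 - 180) = 1/172 ≈ 0.0058140)
Z*a = 5*(1/172) = 5/172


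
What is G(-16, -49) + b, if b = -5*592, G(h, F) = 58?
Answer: -2902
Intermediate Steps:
b = -2960
G(-16, -49) + b = 58 - 2960 = -2902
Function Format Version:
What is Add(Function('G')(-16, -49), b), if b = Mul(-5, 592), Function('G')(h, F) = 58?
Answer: -2902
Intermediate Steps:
b = -2960
Add(Function('G')(-16, -49), b) = Add(58, -2960) = -2902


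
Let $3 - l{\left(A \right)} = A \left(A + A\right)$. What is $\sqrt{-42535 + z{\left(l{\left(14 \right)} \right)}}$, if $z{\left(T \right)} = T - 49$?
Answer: $7 i \sqrt{877} \approx 207.3 i$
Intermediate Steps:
$l{\left(A \right)} = 3 - 2 A^{2}$ ($l{\left(A \right)} = 3 - A \left(A + A\right) = 3 - A 2 A = 3 - 2 A^{2}$)
$z{\left(T \right)} = -49 + T$ ($z{\left(T \right)} = T - 49 = -49 + T$)
$\sqrt{-42535 + z{\left(l{\left(14 \right)} \right)}} = \sqrt{-42535 + \left(-49 + \left(3 - 2 \cdot 14^{2}\right)\right)} = \sqrt{-42535 + \left(-49 + \left(3 - 392\right)\right)} = \sqrt{-42535 - 438} = \sqrt{-42973} = 7 i \sqrt{877}$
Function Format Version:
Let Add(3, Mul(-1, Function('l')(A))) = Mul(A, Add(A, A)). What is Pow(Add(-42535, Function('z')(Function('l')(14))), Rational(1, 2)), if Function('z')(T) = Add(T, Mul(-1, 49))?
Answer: Mul(7, I, Pow(877, Rational(1, 2))) ≈ Mul(207.30, I)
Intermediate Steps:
Function('l')(A) = Add(3, Mul(-2, Pow(A, 2))) (Function('l')(A) = Add(3, Mul(-1, Mul(A, Add(A, A)))) = Add(3, Mul(-1, Mul(A, Mul(2, A)))) = Add(3, Mul(-1, Mul(2, Pow(A, 2)))) = Add(3, Mul(-2, Pow(A, 2))))
Function('z')(T) = Add(-49, T) (Function('z')(T) = Add(T, -49) = Add(-49, T))
Pow(Add(-42535, Function('z')(Function('l')(14))), Rational(1, 2)) = Pow(Add(-42535, Add(-49, Add(3, Mul(-2, Pow(14, 2))))), Rational(1, 2)) = Pow(Add(-42535, Add(-49, Add(3, Mul(-2, 196)))), Rational(1, 2)) = Pow(Add(-42535, Add(-49, Add(3, -392))), Rational(1, 2)) = Pow(Add(-42535, Add(-49, -389)), Rational(1, 2)) = Pow(Add(-42535, -438), Rational(1, 2)) = Pow(-42973, Rational(1, 2)) = Mul(7, I, Pow(877, Rational(1, 2)))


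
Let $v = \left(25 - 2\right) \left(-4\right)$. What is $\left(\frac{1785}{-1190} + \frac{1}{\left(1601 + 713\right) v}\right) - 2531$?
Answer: $- \frac{539138861}{212888} \approx -2532.5$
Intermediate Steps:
$v = -92$ ($v = 23 \left(-4\right) = -92$)
$\left(\frac{1785}{-1190} + \frac{1}{\left(1601 + 713\right) v}\right) - 2531 = \left(\frac{1785}{-1190} + \frac{1}{\left(1601 + 713\right) \left(-92\right)}\right) - 2531 = \left(1785 \left(- \frac{1}{1190}\right) + \frac{1}{2314} \left(- \frac{1}{92}\right)\right) - 2531 = \left(- \frac{3}{2} + \frac{1}{2314} \left(- \frac{1}{92}\right)\right) - 2531 = \left(- \frac{3}{2} - \frac{1}{212888}\right) - 2531 = - \frac{319333}{212888} - 2531 = - \frac{539138861}{212888}$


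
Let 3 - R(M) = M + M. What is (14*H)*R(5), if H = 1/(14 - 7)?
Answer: -14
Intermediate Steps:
R(M) = 3 - 2*M (R(M) = 3 - (M + M) = 3 - 2*M)
H = ⅐ (H = 1/7 = ⅐ ≈ 0.14286)
(14*H)*R(5) = (14*(⅐))*(3 - 2*5) = 2*(3 - 10) = 2*(-7) = -14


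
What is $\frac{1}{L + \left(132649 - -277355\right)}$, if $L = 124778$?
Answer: $\frac{1}{534782} \approx 1.8699 \cdot 10^{-6}$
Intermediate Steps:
$\frac{1}{L + \left(132649 - -277355\right)} = \frac{1}{124778 + \left(132649 - -277355\right)} = \frac{1}{124778 + \left(132649 + 277355\right)} = \frac{1}{124778 + 410004} = \frac{1}{534782}$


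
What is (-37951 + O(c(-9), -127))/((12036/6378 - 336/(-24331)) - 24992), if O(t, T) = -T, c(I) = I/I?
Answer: 163045729312/107723374837 ≈ 1.5136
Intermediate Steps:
c(I) = 1
(-37951 + O(c(-9), -127))/((12036/6378 - 336/(-24331)) - 24992) = (-37951 - 1*(-127))/((12036/6378 - 336/(-24331)) - 24992) = (-37951 + 127)/((12036*(1/6378) - 336*(-1/24331)) - 24992) = -37824/((2006/1063 + 336/24331) - 24992) = -37824/(49165154/25863853 - 24992) = -37824/(-646340249022/25863853) = -37824*(-25863853/646340249022) = 163045729312/107723374837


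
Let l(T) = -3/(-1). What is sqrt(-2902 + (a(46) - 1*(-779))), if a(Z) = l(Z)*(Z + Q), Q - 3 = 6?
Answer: I*sqrt(1958) ≈ 44.249*I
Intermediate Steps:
Q = 9 (Q = 3 + 6 = 9)
l(T) = 3 (l(T) = -3*(-1) = 3)
a(Z) = 27 + 3*Z (a(Z) = 3*(Z + 9) = 3*(9 + Z) = 27 + 3*Z)
sqrt(-2902 + (a(46) - 1*(-779))) = sqrt(-2902 + ((27 + 3*46) - 1*(-779))) = sqrt(-2902 + ((27 + 138) + 779)) = sqrt(-2902 + (165 + 779)) = sqrt(-2902 + 944) = sqrt(-1958) = I*sqrt(1958)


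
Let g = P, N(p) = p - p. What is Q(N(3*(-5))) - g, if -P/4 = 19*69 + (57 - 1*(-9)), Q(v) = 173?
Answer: 5681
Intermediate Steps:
N(p) = 0
P = -5508 (P = -4*(19*69 + (57 - 1*(-9))) = -4*(1311 + (57 + 9)) = -4*(1311 + 66) = -4*1377 = -5508)
g = -5508
Q(N(3*(-5))) - g = 173 - 1*(-5508) = 173 + 5508 = 5681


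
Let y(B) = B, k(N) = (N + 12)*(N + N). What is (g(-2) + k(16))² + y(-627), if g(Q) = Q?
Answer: 798609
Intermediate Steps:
k(N) = 2*N*(12 + N) (k(N) = (12 + N)*(2*N) = 2*N*(12 + N))
(g(-2) + k(16))² + y(-627) = (-2 + 2*16*(12 + 16))² - 627 = (-2 + 2*16*28)² - 627 = (-2 + 896)² - 627 = 894² - 627 = 799236 - 627 = 798609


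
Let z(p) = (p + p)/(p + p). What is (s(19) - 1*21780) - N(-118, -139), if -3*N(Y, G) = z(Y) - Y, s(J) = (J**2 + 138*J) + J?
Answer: -56215/3 ≈ -18738.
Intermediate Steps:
z(p) = 1 (z(p) = (2*p)/((2*p)) = (2*p)*(1/(2*p)) = 1)
s(J) = J**2 + 139*J
N(Y, G) = -1/3 + Y/3 (N(Y, G) = -(1 - Y)/3 = -1/3 + Y/3)
(s(19) - 1*21780) - N(-118, -139) = (19*(139 + 19) - 1*21780) - (-1/3 + (1/3)*(-118)) = (19*158 - 21780) - (-1/3 - 118/3) = (3002 - 21780) - 1*(-119/3) = -18778 + 119/3 = -56215/3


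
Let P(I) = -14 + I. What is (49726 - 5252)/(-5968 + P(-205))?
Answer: -44474/6187 ≈ -7.1883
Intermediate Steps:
(49726 - 5252)/(-5968 + P(-205)) = (49726 - 5252)/(-5968 + (-14 - 205)) = 44474/(-5968 - 219) = 44474/(-6187) = 44474*(-1/6187) = -44474/6187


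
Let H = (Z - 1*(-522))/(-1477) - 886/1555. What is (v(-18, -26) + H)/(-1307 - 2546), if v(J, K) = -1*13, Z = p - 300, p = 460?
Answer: 32226687/8849319955 ≈ 0.0036417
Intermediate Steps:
Z = 160 (Z = 460 - 300 = 160)
v(J, K) = -13
H = -2369132/2296735 (H = (160 - 1*(-522))/(-1477) - 886/1555 = (160 + 522)*(-1/1477) - 886*1/1555 = 682*(-1/1477) - 886/1555 = -682/1477 - 886/1555 = -2369132/2296735 ≈ -1.0315)
(v(-18, -26) + H)/(-1307 - 2546) = (-13 - 2369132/2296735)/(-1307 - 2546) = -32226687/2296735/(-3853) = -32226687/2296735*(-1/3853) = 32226687/8849319955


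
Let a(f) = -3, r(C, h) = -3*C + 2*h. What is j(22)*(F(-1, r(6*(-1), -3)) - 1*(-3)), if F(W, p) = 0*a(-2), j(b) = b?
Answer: 66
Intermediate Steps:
F(W, p) = 0 (F(W, p) = 0*(-3) = 0)
j(22)*(F(-1, r(6*(-1), -3)) - 1*(-3)) = 22*(0 - 1*(-3)) = 22*(0 + 3) = 22*3 = 66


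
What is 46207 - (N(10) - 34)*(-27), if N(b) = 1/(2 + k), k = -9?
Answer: 316996/7 ≈ 45285.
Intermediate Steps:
N(b) = -⅐ (N(b) = 1/(2 - 9) = 1/(-7) = -⅐)
46207 - (N(10) - 34)*(-27) = 46207 - (-⅐ - 34)*(-27) = 46207 - (-239)*(-27)/7 = 46207 - 1*6453/7 = 46207 - 6453/7 = 316996/7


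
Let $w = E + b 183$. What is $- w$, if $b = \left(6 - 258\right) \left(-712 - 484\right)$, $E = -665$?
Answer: $-55154071$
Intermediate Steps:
$b = 301392$ ($b = \left(-252\right) \left(-1196\right) = 301392$)
$w = 55154071$ ($w = -665 + 301392 \cdot 183 = -665 + 55154736 = 55154071$)
$- w = \left(-1\right) 55154071 = -55154071$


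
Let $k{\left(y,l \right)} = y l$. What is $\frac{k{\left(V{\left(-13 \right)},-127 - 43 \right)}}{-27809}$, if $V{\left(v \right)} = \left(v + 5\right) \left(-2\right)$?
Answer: $\frac{2720}{27809} \approx 0.09781$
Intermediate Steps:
$V{\left(v \right)} = -10 - 2 v$ ($V{\left(v \right)} = \left(5 + v\right) \left(-2\right) = -10 - 2 v$)
$k{\left(y,l \right)} = l y$
$\frac{k{\left(V{\left(-13 \right)},-127 - 43 \right)}}{-27809} = \frac{\left(-127 - 43\right) \left(-10 - -26\right)}{-27809} = \left(-127 - 43\right) \left(-10 + 26\right) \left(- \frac{1}{27809}\right) = \left(-170\right) 16 \left(- \frac{1}{27809}\right) = \left(-2720\right) \left(- \frac{1}{27809}\right) = \frac{2720}{27809}$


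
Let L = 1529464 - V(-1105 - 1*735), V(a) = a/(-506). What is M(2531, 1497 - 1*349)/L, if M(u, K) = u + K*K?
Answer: 14524785/16824064 ≈ 0.86333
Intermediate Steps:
M(u, K) = u + K²
V(a) = -a/506 (V(a) = a*(-1/506) = -a/506)
L = 16824064/11 (L = 1529464 - (-1)*(-1105 - 1*735)/506 = 1529464 - (-1)*(-1105 - 735)/506 = 1529464 - (-1)*(-1840)/506 = 1529464 - 1*40/11 = 1529464 - 40/11 = 16824064/11 ≈ 1.5295e+6)
M(2531, 1497 - 1*349)/L = (2531 + (1497 - 1*349)²)/(16824064/11) = (2531 + (1497 - 349)²)*(11/16824064) = (2531 + 1148²)*(11/16824064) = (2531 + 1317904)*(11/16824064) = 1320435*(11/16824064) = 14524785/16824064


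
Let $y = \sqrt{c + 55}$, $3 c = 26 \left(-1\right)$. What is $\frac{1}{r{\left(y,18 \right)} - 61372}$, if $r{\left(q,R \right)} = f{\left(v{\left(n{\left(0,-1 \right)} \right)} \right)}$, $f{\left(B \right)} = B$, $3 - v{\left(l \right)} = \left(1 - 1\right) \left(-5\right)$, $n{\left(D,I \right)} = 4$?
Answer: $- \frac{1}{61369} \approx -1.6295 \cdot 10^{-5}$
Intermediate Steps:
$c = - \frac{26}{3}$ ($c = \frac{26 \left(-1\right)}{3} = \frac{1}{3} \left(-26\right) = - \frac{26}{3} \approx -8.6667$)
$v{\left(l \right)} = 3$ ($v{\left(l \right)} = 3 - \left(1 - 1\right) \left(-5\right) = 3 - 0 \left(-5\right) = 3 - 0 = 3 + 0 = 3$)
$y = \frac{\sqrt{417}}{3}$ ($y = \sqrt{- \frac{26}{3} + 55} = \sqrt{\frac{139}{3}} = \frac{\sqrt{417}}{3} \approx 6.8069$)
$r{\left(q,R \right)} = 3$
$\frac{1}{r{\left(y,18 \right)} - 61372} = \frac{1}{3 - 61372} = \frac{1}{-61369} = - \frac{1}{61369}$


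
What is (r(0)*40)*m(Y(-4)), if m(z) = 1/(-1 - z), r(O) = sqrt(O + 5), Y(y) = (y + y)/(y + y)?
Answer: -20*sqrt(5) ≈ -44.721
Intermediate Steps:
Y(y) = 1 (Y(y) = (2*y)/((2*y)) = (2*y)*(1/(2*y)) = 1)
r(O) = sqrt(5 + O)
(r(0)*40)*m(Y(-4)) = (sqrt(5 + 0)*40)*(-1/(1 + 1)) = (sqrt(5)*40)*(-1/2) = (40*sqrt(5))*(-1*1/2) = (40*sqrt(5))*(-1/2) = -20*sqrt(5)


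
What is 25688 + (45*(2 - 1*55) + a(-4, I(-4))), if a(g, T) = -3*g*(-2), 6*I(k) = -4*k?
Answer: 23279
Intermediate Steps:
I(k) = -2*k/3 (I(k) = (-4*k)/6 = -2*k/3)
a(g, T) = 6*g
25688 + (45*(2 - 1*55) + a(-4, I(-4))) = 25688 + (45*(2 - 1*55) + 6*(-4)) = 25688 + (45*(2 - 55) - 24) = 25688 + (45*(-53) - 24) = 25688 + (-2385 - 24) = 25688 - 2409 = 23279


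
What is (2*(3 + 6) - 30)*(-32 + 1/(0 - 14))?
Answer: 2694/7 ≈ 384.86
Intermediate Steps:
(2*(3 + 6) - 30)*(-32 + 1/(0 - 14)) = (2*9 - 30)*(-32 + 1/(-14)) = (18 - 30)*(-32 - 1/14) = -12*(-449/14) = 2694/7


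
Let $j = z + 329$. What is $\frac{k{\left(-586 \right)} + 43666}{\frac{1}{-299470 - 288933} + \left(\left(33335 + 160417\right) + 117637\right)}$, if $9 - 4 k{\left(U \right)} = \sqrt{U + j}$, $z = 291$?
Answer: $\frac{102778117219}{732888887064} - \frac{588403 \sqrt{34}}{732888887064} \approx 0.14023$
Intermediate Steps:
$j = 620$ ($j = 291 + 329 = 620$)
$k{\left(U \right)} = \frac{9}{4} - \frac{\sqrt{620 + U}}{4}$ ($k{\left(U \right)} = \frac{9}{4} - \frac{\sqrt{U + 620}}{4} = \frac{9}{4} - \frac{\sqrt{620 + U}}{4}$)
$\frac{k{\left(-586 \right)} + 43666}{\frac{1}{-299470 - 288933} + \left(\left(33335 + 160417\right) + 117637\right)} = \frac{\left(\frac{9}{4} - \frac{\sqrt{620 - 586}}{4}\right) + 43666}{\frac{1}{-299470 - 288933} + \left(\left(33335 + 160417\right) + 117637\right)} = \frac{\left(\frac{9}{4} - \frac{\sqrt{34}}{4}\right) + 43666}{\frac{1}{-588403} + \left(193752 + 117637\right)} = \frac{\frac{174673}{4} - \frac{\sqrt{34}}{4}}{- \frac{1}{588403} + 311389} = \frac{\frac{174673}{4} - \frac{\sqrt{34}}{4}}{\frac{183222221766}{588403}} = \left(\frac{174673}{4} - \frac{\sqrt{34}}{4}\right) \frac{588403}{183222221766} = \frac{102778117219}{732888887064} - \frac{588403 \sqrt{34}}{732888887064}$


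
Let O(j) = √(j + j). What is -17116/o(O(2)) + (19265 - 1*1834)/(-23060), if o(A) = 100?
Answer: -19821903/115300 ≈ -171.92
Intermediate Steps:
O(j) = √2*√j (O(j) = √(2*j) = √2*√j)
-17116/o(O(2)) + (19265 - 1*1834)/(-23060) = -17116/100 + (19265 - 1*1834)/(-23060) = -17116*1/100 + (19265 - 1834)*(-1/23060) = -4279/25 + 17431*(-1/23060) = -4279/25 - 17431/23060 = -19821903/115300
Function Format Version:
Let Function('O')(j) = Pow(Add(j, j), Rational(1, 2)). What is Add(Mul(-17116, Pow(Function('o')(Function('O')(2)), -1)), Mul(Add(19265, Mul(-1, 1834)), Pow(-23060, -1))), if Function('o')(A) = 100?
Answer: Rational(-19821903, 115300) ≈ -171.92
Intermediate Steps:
Function('O')(j) = Mul(Pow(2, Rational(1, 2)), Pow(j, Rational(1, 2))) (Function('O')(j) = Pow(Mul(2, j), Rational(1, 2)) = Mul(Pow(2, Rational(1, 2)), Pow(j, Rational(1, 2))))
Add(Mul(-17116, Pow(Function('o')(Function('O')(2)), -1)), Mul(Add(19265, Mul(-1, 1834)), Pow(-23060, -1))) = Add(Mul(-17116, Pow(100, -1)), Mul(Add(19265, Mul(-1, 1834)), Pow(-23060, -1))) = Add(Mul(-17116, Rational(1, 100)), Mul(Add(19265, -1834), Rational(-1, 23060))) = Add(Rational(-4279, 25), Mul(17431, Rational(-1, 23060))) = Add(Rational(-4279, 25), Rational(-17431, 23060)) = Rational(-19821903, 115300)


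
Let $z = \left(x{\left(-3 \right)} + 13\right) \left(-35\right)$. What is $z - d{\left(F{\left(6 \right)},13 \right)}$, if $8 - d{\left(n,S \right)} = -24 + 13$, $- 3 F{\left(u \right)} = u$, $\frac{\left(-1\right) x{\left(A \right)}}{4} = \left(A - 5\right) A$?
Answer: $2886$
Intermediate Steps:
$x{\left(A \right)} = - 4 A \left(-5 + A\right)$ ($x{\left(A \right)} = - 4 \left(A - 5\right) A = - 4 \left(-5 + A\right) A = - 4 A \left(-5 + A\right)$)
$F{\left(u \right)} = - \frac{u}{3}$
$d{\left(n,S \right)} = 19$ ($d{\left(n,S \right)} = 8 - \left(-24 + 13\right) = 8 - -11 = 8 + 11 = 19$)
$z = 2905$ ($z = \left(4 \left(-3\right) \left(5 - -3\right) + 13\right) \left(-35\right) = \left(4 \left(-3\right) \left(5 + 3\right) + 13\right) \left(-35\right) = \left(4 \left(-3\right) 8 + 13\right) \left(-35\right) = \left(-96 + 13\right) \left(-35\right) = \left(-83\right) \left(-35\right) = 2905$)
$z - d{\left(F{\left(6 \right)},13 \right)} = 2905 - 19 = 2886$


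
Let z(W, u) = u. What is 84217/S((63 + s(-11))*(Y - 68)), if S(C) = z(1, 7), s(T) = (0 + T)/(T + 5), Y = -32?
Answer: 12031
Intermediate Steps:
s(T) = T/(5 + T)
S(C) = 7
84217/S((63 + s(-11))*(Y - 68)) = 84217/7 = 84217*(⅐) = 12031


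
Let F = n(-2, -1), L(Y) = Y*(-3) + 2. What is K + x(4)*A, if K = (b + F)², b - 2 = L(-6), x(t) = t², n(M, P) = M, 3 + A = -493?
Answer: -7536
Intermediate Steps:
A = -496 (A = -3 - 493 = -496)
L(Y) = 2 - 3*Y (L(Y) = -3*Y + 2 = 2 - 3*Y)
F = -2
b = 22 (b = 2 + (2 - 3*(-6)) = 2 + (2 + 18) = 2 + 20 = 22)
K = 400 (K = (22 - 2)² = 20² = 400)
K + x(4)*A = 400 + 4²*(-496) = 400 + 16*(-496) = 400 - 7936 = -7536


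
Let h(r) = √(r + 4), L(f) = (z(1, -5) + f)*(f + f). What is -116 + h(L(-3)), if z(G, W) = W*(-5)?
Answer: -116 + 8*I*√2 ≈ -116.0 + 11.314*I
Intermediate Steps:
z(G, W) = -5*W
L(f) = 2*f*(25 + f) (L(f) = (-5*(-5) + f)*(f + f) = (25 + f)*(2*f) = 2*f*(25 + f))
h(r) = √(4 + r)
-116 + h(L(-3)) = -116 + √(4 + 2*(-3)*(25 - 3)) = -116 + √(4 + 2*(-3)*22) = -116 + √(4 - 132) = -116 + √(-128) = -116 + 8*I*√2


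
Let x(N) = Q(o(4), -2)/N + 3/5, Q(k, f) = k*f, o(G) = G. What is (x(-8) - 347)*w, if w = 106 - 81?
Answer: -8635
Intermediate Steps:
Q(k, f) = f*k
w = 25
x(N) = ⅗ - 8/N (x(N) = (-2*4)/N + 3/5 = -8/N + 3*(⅕) = -8/N + ⅗ = ⅗ - 8/N)
(x(-8) - 347)*w = ((⅗ - 8/(-8)) - 347)*25 = ((⅗ - 8*(-⅛)) - 347)*25 = ((⅗ + 1) - 347)*25 = (8/5 - 347)*25 = -1727/5*25 = -8635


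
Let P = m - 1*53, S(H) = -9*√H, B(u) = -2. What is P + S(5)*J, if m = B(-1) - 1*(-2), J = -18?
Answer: -53 + 162*√5 ≈ 309.24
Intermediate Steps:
m = 0 (m = -2 - 1*(-2) = -2 + 2 = 0)
P = -53 (P = 0 - 1*53 = 0 - 53 = -53)
P + S(5)*J = -53 - 9*√5*(-18) = -53 + 162*√5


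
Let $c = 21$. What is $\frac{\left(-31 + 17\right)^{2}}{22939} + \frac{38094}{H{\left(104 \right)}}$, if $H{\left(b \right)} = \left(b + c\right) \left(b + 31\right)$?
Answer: $\frac{41768846}{18433125} \approx 2.266$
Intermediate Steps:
$H{\left(b \right)} = \left(21 + b\right) \left(31 + b\right)$ ($H{\left(b \right)} = \left(b + 21\right) \left(b + 31\right) = \left(21 + b\right) \left(31 + b\right)$)
$\frac{\left(-31 + 17\right)^{2}}{22939} + \frac{38094}{H{\left(104 \right)}} = \frac{\left(-31 + 17\right)^{2}}{22939} + \frac{38094}{651 + 104^{2} + 52 \cdot 104} = \left(-14\right)^{2} \cdot \frac{1}{22939} + \frac{38094}{651 + 10816 + 5408} = 196 \cdot \frac{1}{22939} + \frac{38094}{16875} = \frac{28}{3277} + 38094 \cdot \frac{1}{16875} = \frac{28}{3277} + \frac{12698}{5625} = \frac{41768846}{18433125}$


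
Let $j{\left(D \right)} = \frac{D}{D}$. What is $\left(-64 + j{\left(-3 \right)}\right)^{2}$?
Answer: $3969$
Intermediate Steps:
$j{\left(D \right)} = 1$
$\left(-64 + j{\left(-3 \right)}\right)^{2} = \left(-64 + 1\right)^{2} = \left(-63\right)^{2} = 3969$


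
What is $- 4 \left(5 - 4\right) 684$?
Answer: $-2736$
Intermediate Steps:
$- 4 \left(5 - 4\right) 684 = \left(-4\right) 1 \cdot 684 = \left(-4\right) 684 = -2736$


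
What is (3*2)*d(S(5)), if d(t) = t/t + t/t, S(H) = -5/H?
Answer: 12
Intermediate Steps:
d(t) = 2 (d(t) = 1 + 1 = 2)
(3*2)*d(S(5)) = (3*2)*2 = 6*2 = 12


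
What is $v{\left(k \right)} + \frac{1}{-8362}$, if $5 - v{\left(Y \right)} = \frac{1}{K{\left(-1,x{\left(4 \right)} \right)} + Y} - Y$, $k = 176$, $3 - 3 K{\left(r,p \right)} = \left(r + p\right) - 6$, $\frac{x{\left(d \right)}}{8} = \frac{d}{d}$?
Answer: $\frac{200535261}{1107965} \approx 180.99$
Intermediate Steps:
$x{\left(d \right)} = 8$ ($x{\left(d \right)} = 8 \frac{d}{d} = 8 \cdot 1 = 8$)
$K{\left(r,p \right)} = 3 - \frac{p}{3} - \frac{r}{3}$ ($K{\left(r,p \right)} = 1 - \frac{\left(r + p\right) - 6}{3} = 1 - \frac{\left(p + r\right) - 6}{3} = 1 - \frac{-6 + p + r}{3} = 1 - \left(-2 + \frac{p}{3} + \frac{r}{3}\right) = 3 - \frac{p}{3} - \frac{r}{3}$)
$v{\left(Y \right)} = 5 + Y - \frac{1}{\frac{2}{3} + Y}$ ($v{\left(Y \right)} = 5 - \left(\frac{1}{\left(3 - \frac{8}{3} - - \frac{1}{3}\right) + Y} - Y\right) = 5 - \left(\frac{1}{\left(3 - \frac{8}{3} + \frac{1}{3}\right) + Y} - Y\right) = 5 - \left(\frac{1}{\frac{2}{3} + Y} - Y\right) = 5 + \left(Y - \frac{1}{\frac{2}{3} + Y}\right) = 5 + Y - \frac{1}{\frac{2}{3} + Y}$)
$v{\left(k \right)} + \frac{1}{-8362} = \frac{7 + 3 \cdot 176^{2} + 17 \cdot 176}{2 + 3 \cdot 176} + \frac{1}{-8362} = \frac{7 + 3 \cdot 30976 + 2992}{2 + 528} - \frac{1}{8362} = \frac{7 + 92928 + 2992}{530} - \frac{1}{8362} = \frac{1}{530} \cdot 95927 - \frac{1}{8362} = \frac{95927}{530} - \frac{1}{8362} = \frac{200535261}{1107965}$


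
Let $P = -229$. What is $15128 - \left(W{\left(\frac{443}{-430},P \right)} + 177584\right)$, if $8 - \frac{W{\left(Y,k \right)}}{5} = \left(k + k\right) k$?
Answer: $361914$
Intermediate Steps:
$W{\left(Y,k \right)} = 40 - 10 k^{2}$ ($W{\left(Y,k \right)} = 40 - 5 \left(k + k\right) k = 40 - 5 \cdot 2 k k = 40 - 5 \cdot 2 k^{2} = 40 - 10 k^{2}$)
$15128 - \left(W{\left(\frac{443}{-430},P \right)} + 177584\right) = 15128 - \left(\left(40 - 10 \left(-229\right)^{2}\right) + 177584\right) = 15128 - \left(\left(40 - 524410\right) + 177584\right) = 15128 - \left(-524370 + 177584\right) = 15128 - -346786 = 15128 + 346786 = 361914$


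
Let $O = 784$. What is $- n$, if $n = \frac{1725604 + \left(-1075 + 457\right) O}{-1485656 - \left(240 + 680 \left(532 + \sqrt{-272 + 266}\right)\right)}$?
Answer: $\frac{71659721261}{106682358398} - \frac{26373205 i \sqrt{6}}{106682358398} \approx 0.67171 - 0.00060554 i$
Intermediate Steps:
$n = \frac{1241092}{-1847656 - 680 i \sqrt{6}}$ ($n = \frac{1725604 + \left(-1075 + 457\right) 784}{-1485656 - \left(240 + 680 \left(532 + \sqrt{-272 + 266}\right)\right)} = \frac{1725604 - 484512}{-1485656 - \left(240 + 680 \left(532 + \sqrt{-6}\right)\right)} = \frac{1725604 - 484512}{-1485656 - \left(240 + 680 \left(532 + i \sqrt{6}\right)\right)} = \frac{1241092}{-1485656 - \left(362000 + 680 i \sqrt{6}\right)} = \frac{1241092}{-1847656 - 680 i \sqrt{6}} \approx -0.67171 + 0.00060554 i$)
$- n = - (- \frac{71659721261}{106682358398} + \frac{26373205 i \sqrt{6}}{106682358398}) = \frac{71659721261}{106682358398} - \frac{26373205 i \sqrt{6}}{106682358398}$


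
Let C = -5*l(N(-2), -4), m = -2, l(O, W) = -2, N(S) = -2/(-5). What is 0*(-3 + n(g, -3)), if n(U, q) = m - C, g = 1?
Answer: 0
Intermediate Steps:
N(S) = ⅖ (N(S) = -2*(-⅕) = ⅖)
C = 10 (C = -5*(-2) = 10)
n(U, q) = -12 (n(U, q) = -2 - 1*10 = -2 - 10 = -12)
0*(-3 + n(g, -3)) = 0*(-3 - 12) = 0*(-15) = 0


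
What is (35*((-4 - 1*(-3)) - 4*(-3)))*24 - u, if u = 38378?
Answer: -29138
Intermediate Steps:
(35*((-4 - 1*(-3)) - 4*(-3)))*24 - u = (35*((-4 - 1*(-3)) - 4*(-3)))*24 - 1*38378 = (35*((-4 + 3) + 12))*24 - 38378 = (35*(-1 + 12))*24 - 38378 = (35*11)*24 - 38378 = 385*24 - 38378 = 9240 - 38378 = -29138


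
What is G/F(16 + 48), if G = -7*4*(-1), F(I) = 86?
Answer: 14/43 ≈ 0.32558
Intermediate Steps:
G = 28 (G = -28*(-1) = 28)
G/F(16 + 48) = 28/86 = 28*(1/86) = 14/43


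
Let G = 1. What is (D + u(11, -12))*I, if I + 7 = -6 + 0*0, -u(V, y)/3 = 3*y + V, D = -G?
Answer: -962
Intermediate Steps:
D = -1 (D = -1*1 = -1)
u(V, y) = -9*y - 3*V (u(V, y) = -3*(3*y + V) = -3*(V + 3*y) = -9*y - 3*V)
I = -13 (I = -7 + (-6 + 0*0) = -7 + (-6 + 0) = -7 - 6 = -13)
(D + u(11, -12))*I = (-1 + (-9*(-12) - 3*11))*(-13) = (-1 + (108 - 33))*(-13) = (-1 + 75)*(-13) = 74*(-13) = -962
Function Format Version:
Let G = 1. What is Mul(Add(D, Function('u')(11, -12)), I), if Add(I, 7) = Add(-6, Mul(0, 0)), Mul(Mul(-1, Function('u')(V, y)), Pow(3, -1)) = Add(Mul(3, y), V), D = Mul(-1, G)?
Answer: -962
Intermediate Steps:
D = -1 (D = Mul(-1, 1) = -1)
Function('u')(V, y) = Add(Mul(-9, y), Mul(-3, V)) (Function('u')(V, y) = Mul(-3, Add(Mul(3, y), V)) = Mul(-3, Add(V, Mul(3, y))) = Add(Mul(-9, y), Mul(-3, V)))
I = -13 (I = Add(-7, Add(-6, Mul(0, 0))) = Add(-7, Add(-6, 0)) = Add(-7, -6) = -13)
Mul(Add(D, Function('u')(11, -12)), I) = Mul(Add(-1, Add(Mul(-9, -12), Mul(-3, 11))), -13) = Mul(Add(-1, Add(108, -33)), -13) = Mul(Add(-1, 75), -13) = Mul(74, -13) = -962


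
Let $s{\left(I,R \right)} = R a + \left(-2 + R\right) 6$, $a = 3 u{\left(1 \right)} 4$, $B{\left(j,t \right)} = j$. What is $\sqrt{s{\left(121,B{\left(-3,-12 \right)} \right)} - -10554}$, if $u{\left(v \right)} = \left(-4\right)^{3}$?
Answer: $2 \sqrt{3207} \approx 113.26$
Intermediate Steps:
$u{\left(v \right)} = -64$
$a = -768$ ($a = 3 \left(-64\right) 4 = \left(-192\right) 4 = -768$)
$s{\left(I,R \right)} = -12 - 762 R$ ($s{\left(I,R \right)} = R \left(-768\right) + \left(-2 + R\right) 6 = - 768 R + \left(-12 + 6 R\right) = -12 - 762 R$)
$\sqrt{s{\left(121,B{\left(-3,-12 \right)} \right)} - -10554} = \sqrt{\left(-12 - -2286\right) - -10554} = \sqrt{\left(-12 + 2286\right) + 10554} = \sqrt{2274 + 10554} = \sqrt{12828} = 2 \sqrt{3207}$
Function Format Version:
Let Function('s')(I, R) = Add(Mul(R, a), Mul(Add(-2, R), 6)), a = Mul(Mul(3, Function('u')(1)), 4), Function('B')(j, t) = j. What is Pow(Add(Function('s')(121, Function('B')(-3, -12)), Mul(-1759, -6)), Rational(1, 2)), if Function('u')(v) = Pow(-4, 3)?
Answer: Mul(2, Pow(3207, Rational(1, 2))) ≈ 113.26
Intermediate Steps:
Function('u')(v) = -64
a = -768 (a = Mul(Mul(3, -64), 4) = Mul(-192, 4) = -768)
Function('s')(I, R) = Add(-12, Mul(-762, R)) (Function('s')(I, R) = Add(Mul(R, -768), Mul(Add(-2, R), 6)) = Add(Mul(-768, R), Add(-12, Mul(6, R))) = Add(-12, Mul(-762, R)))
Pow(Add(Function('s')(121, Function('B')(-3, -12)), Mul(-1759, -6)), Rational(1, 2)) = Pow(Add(Add(-12, Mul(-762, -3)), Mul(-1759, -6)), Rational(1, 2)) = Pow(Add(Add(-12, 2286), 10554), Rational(1, 2)) = Pow(Add(2274, 10554), Rational(1, 2)) = Pow(12828, Rational(1, 2)) = Mul(2, Pow(3207, Rational(1, 2)))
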